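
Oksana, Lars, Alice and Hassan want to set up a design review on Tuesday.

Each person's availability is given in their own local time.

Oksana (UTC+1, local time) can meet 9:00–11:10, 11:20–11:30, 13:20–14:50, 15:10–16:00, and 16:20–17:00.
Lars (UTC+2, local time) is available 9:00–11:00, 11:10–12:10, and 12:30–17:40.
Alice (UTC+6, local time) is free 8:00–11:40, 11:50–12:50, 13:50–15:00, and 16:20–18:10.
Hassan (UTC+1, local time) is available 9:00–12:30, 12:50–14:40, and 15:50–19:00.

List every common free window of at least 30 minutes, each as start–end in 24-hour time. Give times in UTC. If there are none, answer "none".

Oksana → UTC: 08:00–10:10, 10:20–10:30, 12:20–13:50, 14:10–15:00, 15:20–16:00.
Lars → UTC: 07:00–09:00, 09:10–10:10, 10:30–15:40.
Alice → UTC: 02:00–05:40, 05:50–06:50, 07:50–09:00, 10:20–12:10.
Hassan → UTC: 08:00–11:30, 11:50–13:40, 14:50–18:00.
Oksana ∩ Lars: 08:00–09:00, 09:10–10:10, 12:20–13:50, 14:10–15:00, 15:20–15:40.
Oksana ∩ Lars ∩ Alice: 08:00–09:00.
Oksana ∩ Lars ∩ Alice ∩ Hassan: 08:00–09:00.
Windows ≥ 30 min: 08:00–09:00.

08:00–09:00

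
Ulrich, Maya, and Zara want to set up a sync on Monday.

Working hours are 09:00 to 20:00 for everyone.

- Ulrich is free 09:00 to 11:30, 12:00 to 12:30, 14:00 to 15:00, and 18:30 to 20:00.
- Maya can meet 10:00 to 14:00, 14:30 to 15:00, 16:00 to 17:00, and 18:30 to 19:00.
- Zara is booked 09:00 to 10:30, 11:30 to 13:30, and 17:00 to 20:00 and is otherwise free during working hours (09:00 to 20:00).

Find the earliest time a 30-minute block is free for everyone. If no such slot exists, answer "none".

10:30

Zara free within 09:00–20:00: 10:30–11:30, 13:30–17:00.
Ulrich ∩ Maya: 10:00–11:30, 12:00–12:30, 14:30–15:00, 18:30–19:00.
Ulrich ∩ Maya ∩ Zara: 10:30–11:30, 14:30–15:00.
Windows ≥ 30 min: 10:30–11:30, 14:30–15:00.
Earliest such window starts at 10:30.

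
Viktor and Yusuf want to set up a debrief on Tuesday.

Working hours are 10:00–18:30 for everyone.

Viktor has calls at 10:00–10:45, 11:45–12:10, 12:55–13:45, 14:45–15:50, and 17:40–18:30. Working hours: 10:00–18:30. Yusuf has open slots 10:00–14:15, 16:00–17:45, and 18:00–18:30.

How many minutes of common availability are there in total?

Viktor free within 10:00–18:30: 10:45–11:45, 12:10–12:55, 13:45–14:45, 15:50–17:40.
Viktor ∩ Yusuf: 10:45–11:45, 12:10–12:55, 13:45–14:15, 16:00–17:40.
Total common minutes: 60 + 45 + 30 + 100 = 235.

235 minutes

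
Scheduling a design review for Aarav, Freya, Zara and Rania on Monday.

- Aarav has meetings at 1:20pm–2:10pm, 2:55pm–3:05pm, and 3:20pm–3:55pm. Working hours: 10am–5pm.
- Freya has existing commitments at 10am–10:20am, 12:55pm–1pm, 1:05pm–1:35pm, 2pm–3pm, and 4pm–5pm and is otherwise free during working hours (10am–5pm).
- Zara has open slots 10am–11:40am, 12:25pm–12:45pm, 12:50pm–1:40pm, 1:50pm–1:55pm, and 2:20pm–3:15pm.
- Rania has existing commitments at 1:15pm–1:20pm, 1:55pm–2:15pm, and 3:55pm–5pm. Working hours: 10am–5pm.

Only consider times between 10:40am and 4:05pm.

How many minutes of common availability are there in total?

Aarav free within 10:00–17:00: 10:00–13:20, 14:10–14:55, 15:05–15:20, 15:55–17:00.
Freya free within 10:00–17:00: 10:20–12:55, 13:00–13:05, 13:35–14:00, 15:00–16:00.
Rania free within 10:00–17:00: 10:00–13:15, 13:20–13:55, 14:15–15:55.
Aarav ∩ Freya: 10:20–12:55, 13:00–13:05, 15:05–15:20, 15:55–16:00.
Aarav ∩ Freya ∩ Zara: 10:20–11:40, 12:25–12:45, 12:50–12:55, 13:00–13:05, 15:05–15:15.
Aarav ∩ Freya ∩ Zara ∩ Rania: 10:20–11:40, 12:25–12:45, 12:50–12:55, 13:00–13:05, 15:05–15:15.
Restricted to 10:40–16:05: 10:40–11:40, 12:25–12:45, 12:50–12:55, 13:00–13:05, 15:05–15:15.
Total common minutes: 60 + 20 + 5 + 5 + 10 = 100.

100 minutes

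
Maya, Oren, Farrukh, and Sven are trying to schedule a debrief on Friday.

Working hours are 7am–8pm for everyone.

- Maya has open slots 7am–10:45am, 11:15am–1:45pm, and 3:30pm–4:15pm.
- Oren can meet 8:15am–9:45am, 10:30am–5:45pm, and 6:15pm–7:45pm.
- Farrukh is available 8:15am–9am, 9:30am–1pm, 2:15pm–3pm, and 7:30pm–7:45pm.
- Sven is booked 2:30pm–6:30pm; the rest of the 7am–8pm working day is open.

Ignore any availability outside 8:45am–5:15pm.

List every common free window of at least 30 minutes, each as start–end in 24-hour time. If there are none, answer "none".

Sven free within 07:00–20:00: 07:00–14:30, 18:30–20:00.
Maya ∩ Oren: 08:15–09:45, 10:30–10:45, 11:15–13:45, 15:30–16:15.
Maya ∩ Oren ∩ Farrukh: 08:15–09:00, 09:30–09:45, 10:30–10:45, 11:15–13:00.
Maya ∩ Oren ∩ Farrukh ∩ Sven: 08:15–09:00, 09:30–09:45, 10:30–10:45, 11:15–13:00.
Restricted to 08:45–17:15: 08:45–09:00, 09:30–09:45, 10:30–10:45, 11:15–13:00.
Windows ≥ 30 min: 11:15–13:00.

11:15–13:00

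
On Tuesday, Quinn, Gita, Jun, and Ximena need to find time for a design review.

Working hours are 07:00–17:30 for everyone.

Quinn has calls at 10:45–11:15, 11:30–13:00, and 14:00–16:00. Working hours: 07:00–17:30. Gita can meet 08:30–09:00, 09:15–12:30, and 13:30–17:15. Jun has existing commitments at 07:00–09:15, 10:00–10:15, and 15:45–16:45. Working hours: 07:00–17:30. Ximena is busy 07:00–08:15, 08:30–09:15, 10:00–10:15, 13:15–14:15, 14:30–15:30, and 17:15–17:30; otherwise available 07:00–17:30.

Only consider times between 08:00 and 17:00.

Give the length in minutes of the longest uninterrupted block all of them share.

45 minutes

Quinn free within 07:00–17:30: 07:00–10:45, 11:15–11:30, 13:00–14:00, 16:00–17:30.
Jun free within 07:00–17:30: 09:15–10:00, 10:15–15:45, 16:45–17:30.
Ximena free within 07:00–17:30: 08:15–08:30, 09:15–10:00, 10:15–13:15, 14:15–14:30, 15:30–17:15.
Quinn ∩ Gita: 08:30–09:00, 09:15–10:45, 11:15–11:30, 13:30–14:00, 16:00–17:15.
Quinn ∩ Gita ∩ Jun: 09:15–10:00, 10:15–10:45, 11:15–11:30, 13:30–14:00, 16:45–17:15.
Quinn ∩ Gita ∩ Jun ∩ Ximena: 09:15–10:00, 10:15–10:45, 11:15–11:30, 16:45–17:15.
Restricted to 08:00–17:00: 09:15–10:00, 10:15–10:45, 11:15–11:30, 16:45–17:00.
Common window lengths: 45, 30, 15, 15 min; longest is 45.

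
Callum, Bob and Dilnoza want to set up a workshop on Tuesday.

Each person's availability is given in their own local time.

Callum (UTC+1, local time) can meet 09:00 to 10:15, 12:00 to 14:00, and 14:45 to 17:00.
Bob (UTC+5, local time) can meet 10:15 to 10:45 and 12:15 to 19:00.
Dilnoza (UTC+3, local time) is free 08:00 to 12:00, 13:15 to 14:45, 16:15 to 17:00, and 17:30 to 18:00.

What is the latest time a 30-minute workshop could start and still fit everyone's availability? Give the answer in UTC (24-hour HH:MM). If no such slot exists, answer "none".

Callum → UTC: 08:00–09:15, 11:00–13:00, 13:45–16:00.
Bob → UTC: 05:15–05:45, 07:15–14:00.
Dilnoza → UTC: 05:00–09:00, 10:15–11:45, 13:15–14:00, 14:30–15:00.
Callum ∩ Bob: 08:00–09:15, 11:00–13:00, 13:45–14:00.
Callum ∩ Bob ∩ Dilnoza: 08:00–09:00, 11:00–11:45, 13:45–14:00.
Windows ≥ 30 min: 08:00–09:00, 11:00–11:45.
Latest start in the last window 11:00–11:45 is 11:45 − 30 min = 11:15.

11:15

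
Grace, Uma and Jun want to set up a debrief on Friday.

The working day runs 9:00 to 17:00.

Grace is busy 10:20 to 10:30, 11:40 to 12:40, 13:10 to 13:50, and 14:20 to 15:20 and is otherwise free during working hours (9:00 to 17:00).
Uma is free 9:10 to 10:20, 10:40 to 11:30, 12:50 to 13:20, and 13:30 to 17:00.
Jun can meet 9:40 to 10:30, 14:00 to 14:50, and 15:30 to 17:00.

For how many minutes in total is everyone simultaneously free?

150 minutes

Grace free within 09:00–17:00: 09:00–10:20, 10:30–11:40, 12:40–13:10, 13:50–14:20, 15:20–17:00.
Grace ∩ Uma: 09:10–10:20, 10:40–11:30, 12:50–13:10, 13:50–14:20, 15:20–17:00.
Grace ∩ Uma ∩ Jun: 09:40–10:20, 14:00–14:20, 15:30–17:00.
Total common minutes: 40 + 20 + 90 = 150.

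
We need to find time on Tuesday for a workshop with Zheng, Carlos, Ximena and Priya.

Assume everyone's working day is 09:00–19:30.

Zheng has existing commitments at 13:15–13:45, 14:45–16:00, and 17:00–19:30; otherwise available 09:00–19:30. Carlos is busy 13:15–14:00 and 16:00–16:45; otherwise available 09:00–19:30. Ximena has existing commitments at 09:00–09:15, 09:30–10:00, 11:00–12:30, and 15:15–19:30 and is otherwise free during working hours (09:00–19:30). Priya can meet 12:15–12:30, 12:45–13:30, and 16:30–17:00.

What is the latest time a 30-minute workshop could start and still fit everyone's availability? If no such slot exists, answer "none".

12:45

Zheng free within 09:00–19:30: 09:00–13:15, 13:45–14:45, 16:00–17:00.
Carlos free within 09:00–19:30: 09:00–13:15, 14:00–16:00, 16:45–19:30.
Ximena free within 09:00–19:30: 09:15–09:30, 10:00–11:00, 12:30–15:15.
Zheng ∩ Carlos: 09:00–13:15, 14:00–14:45, 16:45–17:00.
Zheng ∩ Carlos ∩ Ximena: 09:15–09:30, 10:00–11:00, 12:30–13:15, 14:00–14:45.
Zheng ∩ Carlos ∩ Ximena ∩ Priya: 12:45–13:15.
Windows ≥ 30 min: 12:45–13:15.
Latest start in the last window 12:45–13:15 is 13:15 − 30 min = 12:45.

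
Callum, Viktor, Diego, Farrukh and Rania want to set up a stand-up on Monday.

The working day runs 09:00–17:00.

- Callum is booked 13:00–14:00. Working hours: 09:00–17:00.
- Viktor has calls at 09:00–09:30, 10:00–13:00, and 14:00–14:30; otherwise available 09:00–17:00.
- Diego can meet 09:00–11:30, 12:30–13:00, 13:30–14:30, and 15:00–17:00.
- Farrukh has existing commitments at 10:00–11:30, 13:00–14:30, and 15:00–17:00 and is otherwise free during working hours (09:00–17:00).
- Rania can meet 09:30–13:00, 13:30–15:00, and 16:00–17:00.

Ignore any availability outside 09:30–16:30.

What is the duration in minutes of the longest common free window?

30 minutes

Callum free within 09:00–17:00: 09:00–13:00, 14:00–17:00.
Viktor free within 09:00–17:00: 09:30–10:00, 13:00–14:00, 14:30–17:00.
Farrukh free within 09:00–17:00: 09:00–10:00, 11:30–13:00, 14:30–15:00.
Callum ∩ Viktor: 09:30–10:00, 14:30–17:00.
Callum ∩ Viktor ∩ Diego: 09:30–10:00, 15:00–17:00.
Callum ∩ Viktor ∩ Diego ∩ Farrukh: 09:30–10:00.
Callum ∩ Viktor ∩ Diego ∩ Farrukh ∩ Rania: 09:30–10:00.
Restricted to 09:30–16:30: 09:30–10:00.
Single common window of 30 minutes.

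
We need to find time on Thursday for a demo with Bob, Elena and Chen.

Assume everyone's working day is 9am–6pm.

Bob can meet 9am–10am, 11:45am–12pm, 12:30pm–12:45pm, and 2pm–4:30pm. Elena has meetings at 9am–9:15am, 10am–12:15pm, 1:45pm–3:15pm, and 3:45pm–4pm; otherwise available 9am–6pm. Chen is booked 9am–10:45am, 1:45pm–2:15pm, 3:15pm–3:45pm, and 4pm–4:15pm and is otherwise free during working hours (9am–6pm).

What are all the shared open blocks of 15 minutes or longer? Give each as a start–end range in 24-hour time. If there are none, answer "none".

Elena free within 09:00–18:00: 09:15–10:00, 12:15–13:45, 15:15–15:45, 16:00–18:00.
Chen free within 09:00–18:00: 10:45–13:45, 14:15–15:15, 15:45–16:00, 16:15–18:00.
Bob ∩ Elena: 09:15–10:00, 12:30–12:45, 15:15–15:45, 16:00–16:30.
Bob ∩ Elena ∩ Chen: 12:30–12:45, 16:15–16:30.
Windows ≥ 15 min: 12:30–12:45, 16:15–16:30.

12:30–12:45, 16:15–16:30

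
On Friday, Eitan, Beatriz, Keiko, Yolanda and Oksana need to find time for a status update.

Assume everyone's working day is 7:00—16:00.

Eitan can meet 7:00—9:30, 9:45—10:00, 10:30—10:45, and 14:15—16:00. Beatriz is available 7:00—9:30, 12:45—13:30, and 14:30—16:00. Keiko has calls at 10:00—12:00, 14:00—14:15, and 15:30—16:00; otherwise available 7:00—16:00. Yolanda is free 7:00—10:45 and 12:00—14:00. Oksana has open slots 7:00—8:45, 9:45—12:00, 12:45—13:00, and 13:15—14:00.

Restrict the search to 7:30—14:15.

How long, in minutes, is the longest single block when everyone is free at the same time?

Keiko free within 07:00–16:00: 07:00–10:00, 12:00–14:00, 14:15–15:30.
Eitan ∩ Beatriz: 07:00–09:30, 14:30–16:00.
Eitan ∩ Beatriz ∩ Keiko: 07:00–09:30, 14:30–15:30.
Eitan ∩ Beatriz ∩ Keiko ∩ Yolanda: 07:00–09:30.
Eitan ∩ Beatriz ∩ Keiko ∩ Yolanda ∩ Oksana: 07:00–08:45.
Restricted to 07:30–14:15: 07:30–08:45.
Single common window of 75 minutes.

75 minutes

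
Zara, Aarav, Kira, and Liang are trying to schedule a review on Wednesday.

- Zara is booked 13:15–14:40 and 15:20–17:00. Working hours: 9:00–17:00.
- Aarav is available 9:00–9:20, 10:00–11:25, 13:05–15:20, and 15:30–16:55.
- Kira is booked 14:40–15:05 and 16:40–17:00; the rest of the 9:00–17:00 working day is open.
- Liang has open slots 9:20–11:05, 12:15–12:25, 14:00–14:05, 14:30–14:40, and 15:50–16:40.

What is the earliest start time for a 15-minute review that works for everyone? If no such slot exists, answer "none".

10:00

Zara free within 09:00–17:00: 09:00–13:15, 14:40–15:20.
Kira free within 09:00–17:00: 09:00–14:40, 15:05–16:40.
Zara ∩ Aarav: 09:00–09:20, 10:00–11:25, 13:05–13:15, 14:40–15:20.
Zara ∩ Aarav ∩ Kira: 09:00–09:20, 10:00–11:25, 13:05–13:15, 15:05–15:20.
Zara ∩ Aarav ∩ Kira ∩ Liang: 10:00–11:05.
Windows ≥ 15 min: 10:00–11:05.
Earliest such window starts at 10:00.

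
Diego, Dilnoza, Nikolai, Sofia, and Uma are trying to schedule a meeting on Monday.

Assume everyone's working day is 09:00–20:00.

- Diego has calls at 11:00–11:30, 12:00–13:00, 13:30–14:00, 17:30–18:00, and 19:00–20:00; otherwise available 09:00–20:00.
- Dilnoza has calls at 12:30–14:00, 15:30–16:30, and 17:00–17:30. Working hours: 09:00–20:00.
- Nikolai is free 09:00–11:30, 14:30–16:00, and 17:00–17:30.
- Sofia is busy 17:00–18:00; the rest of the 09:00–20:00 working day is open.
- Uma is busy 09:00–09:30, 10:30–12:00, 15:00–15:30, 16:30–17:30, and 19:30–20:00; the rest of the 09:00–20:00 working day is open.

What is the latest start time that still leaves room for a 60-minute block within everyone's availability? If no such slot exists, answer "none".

09:30

Diego free within 09:00–20:00: 09:00–11:00, 11:30–12:00, 13:00–13:30, 14:00–17:30, 18:00–19:00.
Dilnoza free within 09:00–20:00: 09:00–12:30, 14:00–15:30, 16:30–17:00, 17:30–20:00.
Sofia free within 09:00–20:00: 09:00–17:00, 18:00–20:00.
Uma free within 09:00–20:00: 09:30–10:30, 12:00–15:00, 15:30–16:30, 17:30–19:30.
Diego ∩ Dilnoza: 09:00–11:00, 11:30–12:00, 14:00–15:30, 16:30–17:00, 18:00–19:00.
Diego ∩ Dilnoza ∩ Nikolai: 09:00–11:00, 14:30–15:30.
Diego ∩ Dilnoza ∩ Nikolai ∩ Sofia: 09:00–11:00, 14:30–15:30.
Diego ∩ Dilnoza ∩ Nikolai ∩ Sofia ∩ Uma: 09:30–10:30, 14:30–15:00.
Windows ≥ 60 min: 09:30–10:30.
Latest start in the last window 09:30–10:30 is 10:30 − 60 min = 09:30.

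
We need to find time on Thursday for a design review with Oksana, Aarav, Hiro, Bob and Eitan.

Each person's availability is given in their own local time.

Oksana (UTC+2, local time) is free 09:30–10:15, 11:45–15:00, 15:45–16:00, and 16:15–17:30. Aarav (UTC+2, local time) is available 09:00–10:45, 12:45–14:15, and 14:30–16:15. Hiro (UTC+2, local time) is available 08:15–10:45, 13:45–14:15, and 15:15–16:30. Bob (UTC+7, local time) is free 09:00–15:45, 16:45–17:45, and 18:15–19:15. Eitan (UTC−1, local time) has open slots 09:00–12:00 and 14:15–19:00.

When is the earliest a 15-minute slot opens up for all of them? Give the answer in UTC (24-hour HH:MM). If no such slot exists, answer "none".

Oksana → UTC: 07:30–08:15, 09:45–13:00, 13:45–14:00, 14:15–15:30.
Aarav → UTC: 07:00–08:45, 10:45–12:15, 12:30–14:15.
Hiro → UTC: 06:15–08:45, 11:45–12:15, 13:15–14:30.
Bob → UTC: 02:00–08:45, 09:45–10:45, 11:15–12:15.
Eitan → UTC: 10:00–13:00, 15:15–20:00.
Oksana ∩ Aarav: 07:30–08:15, 10:45–12:15, 12:30–13:00, 13:45–14:00.
Oksana ∩ Aarav ∩ Hiro: 07:30–08:15, 11:45–12:15, 13:45–14:00.
Oksana ∩ Aarav ∩ Hiro ∩ Bob: 07:30–08:15, 11:45–12:15.
Oksana ∩ Aarav ∩ Hiro ∩ Bob ∩ Eitan: 11:45–12:15.
Windows ≥ 15 min: 11:45–12:15.
Earliest such window starts at 11:45.

11:45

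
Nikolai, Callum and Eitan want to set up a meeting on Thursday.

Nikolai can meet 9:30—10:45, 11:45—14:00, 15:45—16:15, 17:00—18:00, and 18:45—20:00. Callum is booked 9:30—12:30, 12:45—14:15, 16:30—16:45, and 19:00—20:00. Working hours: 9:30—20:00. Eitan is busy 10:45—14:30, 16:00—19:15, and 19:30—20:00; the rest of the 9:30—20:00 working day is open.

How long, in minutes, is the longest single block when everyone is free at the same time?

Callum free within 09:30–20:00: 12:30–12:45, 14:15–16:30, 16:45–19:00.
Eitan free within 09:30–20:00: 09:30–10:45, 14:30–16:00, 19:15–19:30.
Nikolai ∩ Callum: 12:30–12:45, 15:45–16:15, 17:00–18:00, 18:45–19:00.
Nikolai ∩ Callum ∩ Eitan: 15:45–16:00.
Single common window of 15 minutes.

15 minutes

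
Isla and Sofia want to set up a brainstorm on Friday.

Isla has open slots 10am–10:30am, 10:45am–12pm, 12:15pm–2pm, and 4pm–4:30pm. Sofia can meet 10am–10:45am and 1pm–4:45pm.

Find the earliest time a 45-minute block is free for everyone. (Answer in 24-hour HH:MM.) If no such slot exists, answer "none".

13:00

Isla ∩ Sofia: 10:00–10:30, 13:00–14:00, 16:00–16:30.
Windows ≥ 45 min: 13:00–14:00.
Earliest such window starts at 13:00.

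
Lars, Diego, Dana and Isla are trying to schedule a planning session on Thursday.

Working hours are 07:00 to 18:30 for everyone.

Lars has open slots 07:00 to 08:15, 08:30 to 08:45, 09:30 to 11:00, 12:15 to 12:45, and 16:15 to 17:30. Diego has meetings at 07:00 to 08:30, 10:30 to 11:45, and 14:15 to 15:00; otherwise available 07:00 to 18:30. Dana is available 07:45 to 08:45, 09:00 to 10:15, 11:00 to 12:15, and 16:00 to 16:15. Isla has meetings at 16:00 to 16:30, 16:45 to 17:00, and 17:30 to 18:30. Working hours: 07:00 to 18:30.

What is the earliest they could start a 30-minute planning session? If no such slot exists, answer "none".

09:30

Diego free within 07:00–18:30: 08:30–10:30, 11:45–14:15, 15:00–18:30.
Isla free within 07:00–18:30: 07:00–16:00, 16:30–16:45, 17:00–17:30.
Lars ∩ Diego: 08:30–08:45, 09:30–10:30, 12:15–12:45, 16:15–17:30.
Lars ∩ Diego ∩ Dana: 08:30–08:45, 09:30–10:15.
Lars ∩ Diego ∩ Dana ∩ Isla: 08:30–08:45, 09:30–10:15.
Windows ≥ 30 min: 09:30–10:15.
Earliest such window starts at 09:30.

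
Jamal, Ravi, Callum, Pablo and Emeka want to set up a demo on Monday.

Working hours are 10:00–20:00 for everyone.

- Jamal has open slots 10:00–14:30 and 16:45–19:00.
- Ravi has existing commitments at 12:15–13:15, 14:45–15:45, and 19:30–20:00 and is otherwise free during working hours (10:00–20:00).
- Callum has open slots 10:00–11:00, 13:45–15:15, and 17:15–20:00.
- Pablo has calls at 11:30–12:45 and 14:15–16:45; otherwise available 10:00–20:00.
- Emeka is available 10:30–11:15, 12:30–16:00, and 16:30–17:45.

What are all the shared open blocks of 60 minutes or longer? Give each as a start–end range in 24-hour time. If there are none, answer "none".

none

Ravi free within 10:00–20:00: 10:00–12:15, 13:15–14:45, 15:45–19:30.
Pablo free within 10:00–20:00: 10:00–11:30, 12:45–14:15, 16:45–20:00.
Jamal ∩ Ravi: 10:00–12:15, 13:15–14:30, 16:45–19:00.
Jamal ∩ Ravi ∩ Callum: 10:00–11:00, 13:45–14:30, 17:15–19:00.
Jamal ∩ Ravi ∩ Callum ∩ Pablo: 10:00–11:00, 13:45–14:15, 17:15–19:00.
Jamal ∩ Ravi ∩ Callum ∩ Pablo ∩ Emeka: 10:30–11:00, 13:45–14:15, 17:15–17:45.
Windows ≥ 60 min: (none).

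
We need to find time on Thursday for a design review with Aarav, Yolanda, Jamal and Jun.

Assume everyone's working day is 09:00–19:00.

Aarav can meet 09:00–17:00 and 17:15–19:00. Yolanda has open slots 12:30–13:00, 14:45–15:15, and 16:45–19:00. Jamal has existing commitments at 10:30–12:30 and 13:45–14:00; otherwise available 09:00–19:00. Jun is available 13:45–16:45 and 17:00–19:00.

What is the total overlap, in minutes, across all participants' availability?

Jamal free within 09:00–19:00: 09:00–10:30, 12:30–13:45, 14:00–19:00.
Aarav ∩ Yolanda: 12:30–13:00, 14:45–15:15, 16:45–17:00, 17:15–19:00.
Aarav ∩ Yolanda ∩ Jamal: 12:30–13:00, 14:45–15:15, 16:45–17:00, 17:15–19:00.
Aarav ∩ Yolanda ∩ Jamal ∩ Jun: 14:45–15:15, 17:15–19:00.
Total common minutes: 30 + 105 = 135.

135 minutes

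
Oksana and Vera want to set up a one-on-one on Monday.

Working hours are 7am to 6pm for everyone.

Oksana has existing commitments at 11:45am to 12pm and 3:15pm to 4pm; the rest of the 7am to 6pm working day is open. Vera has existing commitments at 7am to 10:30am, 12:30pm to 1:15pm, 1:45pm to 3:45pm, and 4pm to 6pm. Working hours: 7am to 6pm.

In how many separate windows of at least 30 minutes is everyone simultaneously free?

Oksana free within 07:00–18:00: 07:00–11:45, 12:00–15:15, 16:00–18:00.
Vera free within 07:00–18:00: 10:30–12:30, 13:15–13:45, 15:45–16:00.
Oksana ∩ Vera: 10:30–11:45, 12:00–12:30, 13:15–13:45.
Windows ≥ 30 min: 10:30–11:45, 12:00–12:30, 13:15–13:45.
That's 3 windows.

3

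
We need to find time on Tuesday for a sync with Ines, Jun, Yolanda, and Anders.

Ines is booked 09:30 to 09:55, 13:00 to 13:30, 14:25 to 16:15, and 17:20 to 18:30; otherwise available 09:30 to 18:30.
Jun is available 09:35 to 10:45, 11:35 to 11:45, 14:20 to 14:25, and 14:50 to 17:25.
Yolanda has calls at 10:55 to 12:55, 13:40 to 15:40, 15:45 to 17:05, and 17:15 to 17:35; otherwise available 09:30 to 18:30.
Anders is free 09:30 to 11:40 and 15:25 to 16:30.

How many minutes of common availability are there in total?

50 minutes

Ines free within 09:30–18:30: 09:55–13:00, 13:30–14:25, 16:15–17:20.
Yolanda free within 09:30–18:30: 09:30–10:55, 12:55–13:40, 15:40–15:45, 17:05–17:15, 17:35–18:30.
Ines ∩ Jun: 09:55–10:45, 11:35–11:45, 14:20–14:25, 16:15–17:20.
Ines ∩ Jun ∩ Yolanda: 09:55–10:45, 17:05–17:15.
Ines ∩ Jun ∩ Yolanda ∩ Anders: 09:55–10:45.
Total common minutes: 50.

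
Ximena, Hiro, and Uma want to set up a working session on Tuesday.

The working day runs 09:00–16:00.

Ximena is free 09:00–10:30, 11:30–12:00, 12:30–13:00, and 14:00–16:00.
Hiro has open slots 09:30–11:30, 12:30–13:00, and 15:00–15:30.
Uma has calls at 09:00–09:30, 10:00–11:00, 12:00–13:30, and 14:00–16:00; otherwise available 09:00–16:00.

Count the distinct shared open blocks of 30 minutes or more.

1

Uma free within 09:00–16:00: 09:30–10:00, 11:00–12:00, 13:30–14:00.
Ximena ∩ Hiro: 09:30–10:30, 12:30–13:00, 15:00–15:30.
Ximena ∩ Hiro ∩ Uma: 09:30–10:00.
Windows ≥ 30 min: 09:30–10:00.
That's 1 window.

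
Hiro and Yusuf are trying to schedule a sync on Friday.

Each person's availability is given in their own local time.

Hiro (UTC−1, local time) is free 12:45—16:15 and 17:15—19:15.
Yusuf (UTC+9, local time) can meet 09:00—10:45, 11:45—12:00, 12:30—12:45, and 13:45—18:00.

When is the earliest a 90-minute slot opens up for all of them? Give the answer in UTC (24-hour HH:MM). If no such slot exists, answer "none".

none

Hiro → UTC: 13:45–17:15, 18:15–20:15.
Yusuf → UTC: 00:00–01:45, 02:45–03:00, 03:30–03:45, 04:45–09:00.
Hiro ∩ Yusuf: (none).
Windows ≥ 90 min: (none).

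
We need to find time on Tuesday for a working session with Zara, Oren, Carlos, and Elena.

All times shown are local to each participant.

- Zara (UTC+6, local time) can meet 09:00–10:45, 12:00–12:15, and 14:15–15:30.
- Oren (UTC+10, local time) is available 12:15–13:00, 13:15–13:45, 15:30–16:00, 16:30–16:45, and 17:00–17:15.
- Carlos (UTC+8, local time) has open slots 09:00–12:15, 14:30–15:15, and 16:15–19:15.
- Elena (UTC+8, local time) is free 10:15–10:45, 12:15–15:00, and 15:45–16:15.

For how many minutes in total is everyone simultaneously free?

0 minutes

Zara → UTC: 03:00–04:45, 06:00–06:15, 08:15–09:30.
Oren → UTC: 02:15–03:00, 03:15–03:45, 05:30–06:00, 06:30–06:45, 07:00–07:15.
Carlos → UTC: 01:00–04:15, 06:30–07:15, 08:15–11:15.
Elena → UTC: 02:15–02:45, 04:15–07:00, 07:45–08:15.
Zara ∩ Oren: 03:15–03:45.
Zara ∩ Oren ∩ Carlos: 03:15–03:45.
Zara ∩ Oren ∩ Carlos ∩ Elena: (none).
Total common minutes: 0.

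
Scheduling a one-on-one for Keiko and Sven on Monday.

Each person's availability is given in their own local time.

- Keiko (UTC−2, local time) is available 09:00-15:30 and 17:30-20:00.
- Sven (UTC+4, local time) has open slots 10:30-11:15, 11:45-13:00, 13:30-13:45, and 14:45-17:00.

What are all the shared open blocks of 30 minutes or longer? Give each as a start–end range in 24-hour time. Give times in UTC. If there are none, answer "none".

Keiko → UTC: 11:00–17:30, 19:30–22:00.
Sven → UTC: 06:30–07:15, 07:45–09:00, 09:30–09:45, 10:45–13:00.
Keiko ∩ Sven: 11:00–13:00.
Windows ≥ 30 min: 11:00–13:00.

11:00–13:00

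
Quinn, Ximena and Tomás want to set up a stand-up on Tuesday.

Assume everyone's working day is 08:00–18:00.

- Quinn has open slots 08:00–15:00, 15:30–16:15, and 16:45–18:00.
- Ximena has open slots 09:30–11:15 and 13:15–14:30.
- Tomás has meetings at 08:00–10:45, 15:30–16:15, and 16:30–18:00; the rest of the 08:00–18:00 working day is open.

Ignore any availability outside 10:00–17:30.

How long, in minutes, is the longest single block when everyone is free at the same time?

75 minutes

Tomás free within 08:00–18:00: 10:45–15:30, 16:15–16:30.
Quinn ∩ Ximena: 09:30–11:15, 13:15–14:30.
Quinn ∩ Ximena ∩ Tomás: 10:45–11:15, 13:15–14:30.
Restricted to 10:00–17:30: 10:45–11:15, 13:15–14:30.
Common window lengths: 30, 75 min; longest is 75.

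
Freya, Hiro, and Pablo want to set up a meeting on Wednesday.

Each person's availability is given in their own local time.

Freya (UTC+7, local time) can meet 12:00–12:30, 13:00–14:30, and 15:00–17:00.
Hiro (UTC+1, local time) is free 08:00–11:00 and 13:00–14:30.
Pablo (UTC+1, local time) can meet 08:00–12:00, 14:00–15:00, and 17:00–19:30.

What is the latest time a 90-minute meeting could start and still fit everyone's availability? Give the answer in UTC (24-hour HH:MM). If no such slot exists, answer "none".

08:30

Freya → UTC: 05:00–05:30, 06:00–07:30, 08:00–10:00.
Hiro → UTC: 07:00–10:00, 12:00–13:30.
Pablo → UTC: 07:00–11:00, 13:00–14:00, 16:00–18:30.
Freya ∩ Hiro: 07:00–07:30, 08:00–10:00.
Freya ∩ Hiro ∩ Pablo: 07:00–07:30, 08:00–10:00.
Windows ≥ 90 min: 08:00–10:00.
Latest start in the last window 08:00–10:00 is 10:00 − 90 min = 08:30.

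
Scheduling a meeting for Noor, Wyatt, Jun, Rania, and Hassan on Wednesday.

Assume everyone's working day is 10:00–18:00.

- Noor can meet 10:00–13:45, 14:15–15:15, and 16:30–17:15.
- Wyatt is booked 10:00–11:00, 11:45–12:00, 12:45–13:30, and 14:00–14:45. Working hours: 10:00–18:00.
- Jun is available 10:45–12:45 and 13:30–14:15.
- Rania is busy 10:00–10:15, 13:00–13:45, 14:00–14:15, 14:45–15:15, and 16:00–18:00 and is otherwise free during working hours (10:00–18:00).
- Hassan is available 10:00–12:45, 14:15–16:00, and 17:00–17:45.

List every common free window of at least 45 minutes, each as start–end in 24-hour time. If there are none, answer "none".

11:00–11:45, 12:00–12:45

Wyatt free within 10:00–18:00: 11:00–11:45, 12:00–12:45, 13:30–14:00, 14:45–18:00.
Rania free within 10:00–18:00: 10:15–13:00, 13:45–14:00, 14:15–14:45, 15:15–16:00.
Noor ∩ Wyatt: 11:00–11:45, 12:00–12:45, 13:30–13:45, 14:45–15:15, 16:30–17:15.
Noor ∩ Wyatt ∩ Jun: 11:00–11:45, 12:00–12:45, 13:30–13:45.
Noor ∩ Wyatt ∩ Jun ∩ Rania: 11:00–11:45, 12:00–12:45.
Noor ∩ Wyatt ∩ Jun ∩ Rania ∩ Hassan: 11:00–11:45, 12:00–12:45.
Windows ≥ 45 min: 11:00–11:45, 12:00–12:45.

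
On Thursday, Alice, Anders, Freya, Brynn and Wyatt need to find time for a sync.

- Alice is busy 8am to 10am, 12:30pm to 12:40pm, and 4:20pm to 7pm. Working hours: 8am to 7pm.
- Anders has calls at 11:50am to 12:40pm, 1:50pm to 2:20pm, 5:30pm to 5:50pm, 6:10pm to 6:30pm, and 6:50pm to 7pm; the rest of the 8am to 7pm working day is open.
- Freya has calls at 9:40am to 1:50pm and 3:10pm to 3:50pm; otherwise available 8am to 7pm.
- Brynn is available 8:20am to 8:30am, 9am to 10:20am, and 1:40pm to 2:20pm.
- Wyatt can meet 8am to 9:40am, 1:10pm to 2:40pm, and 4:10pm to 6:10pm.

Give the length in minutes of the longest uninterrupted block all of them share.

Alice free within 08:00–19:00: 10:00–12:30, 12:40–16:20.
Anders free within 08:00–19:00: 08:00–11:50, 12:40–13:50, 14:20–17:30, 17:50–18:10, 18:30–18:50.
Freya free within 08:00–19:00: 08:00–09:40, 13:50–15:10, 15:50–19:00.
Alice ∩ Anders: 10:00–11:50, 12:40–13:50, 14:20–16:20.
Alice ∩ Anders ∩ Freya: 14:20–15:10, 15:50–16:20.
Alice ∩ Anders ∩ Freya ∩ Brynn: (none).
Alice ∩ Anders ∩ Freya ∩ Brynn ∩ Wyatt: (none).
No common window.

0 minutes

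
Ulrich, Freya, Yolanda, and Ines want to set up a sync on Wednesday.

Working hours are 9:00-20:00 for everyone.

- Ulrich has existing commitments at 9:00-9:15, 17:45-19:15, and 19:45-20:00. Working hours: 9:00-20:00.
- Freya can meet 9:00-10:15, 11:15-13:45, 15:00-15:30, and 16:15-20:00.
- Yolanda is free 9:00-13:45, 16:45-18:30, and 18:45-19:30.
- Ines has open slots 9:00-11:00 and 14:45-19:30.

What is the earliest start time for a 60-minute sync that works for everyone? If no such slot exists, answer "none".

09:15

Ulrich free within 09:00–20:00: 09:15–17:45, 19:15–19:45.
Ulrich ∩ Freya: 09:15–10:15, 11:15–13:45, 15:00–15:30, 16:15–17:45, 19:15–19:45.
Ulrich ∩ Freya ∩ Yolanda: 09:15–10:15, 11:15–13:45, 16:45–17:45, 19:15–19:30.
Ulrich ∩ Freya ∩ Yolanda ∩ Ines: 09:15–10:15, 16:45–17:45, 19:15–19:30.
Windows ≥ 60 min: 09:15–10:15, 16:45–17:45.
Earliest such window starts at 09:15.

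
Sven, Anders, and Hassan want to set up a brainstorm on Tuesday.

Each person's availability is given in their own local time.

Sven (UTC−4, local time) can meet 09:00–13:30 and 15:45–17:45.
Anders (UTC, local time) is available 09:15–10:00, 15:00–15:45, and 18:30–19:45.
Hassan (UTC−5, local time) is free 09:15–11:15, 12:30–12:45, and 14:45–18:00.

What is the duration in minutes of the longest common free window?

45 minutes

Sven → UTC: 13:00–17:30, 19:45–21:45.
Anders → UTC: 09:15–10:00, 15:00–15:45, 18:30–19:45.
Hassan → UTC: 14:15–16:15, 17:30–17:45, 19:45–23:00.
Sven ∩ Anders: 15:00–15:45.
Sven ∩ Anders ∩ Hassan: 15:00–15:45.
Single common window of 45 minutes.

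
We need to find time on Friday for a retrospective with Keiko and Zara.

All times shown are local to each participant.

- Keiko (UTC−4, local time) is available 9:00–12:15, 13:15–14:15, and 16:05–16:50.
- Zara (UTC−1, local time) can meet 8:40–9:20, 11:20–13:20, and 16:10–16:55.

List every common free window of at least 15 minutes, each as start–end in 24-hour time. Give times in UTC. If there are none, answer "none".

Keiko → UTC: 13:00–16:15, 17:15–18:15, 20:05–20:50.
Zara → UTC: 09:40–10:20, 12:20–14:20, 17:10–17:55.
Keiko ∩ Zara: 13:00–14:20, 17:15–17:55.
Windows ≥ 15 min: 13:00–14:20, 17:15–17:55.

13:00–14:20, 17:15–17:55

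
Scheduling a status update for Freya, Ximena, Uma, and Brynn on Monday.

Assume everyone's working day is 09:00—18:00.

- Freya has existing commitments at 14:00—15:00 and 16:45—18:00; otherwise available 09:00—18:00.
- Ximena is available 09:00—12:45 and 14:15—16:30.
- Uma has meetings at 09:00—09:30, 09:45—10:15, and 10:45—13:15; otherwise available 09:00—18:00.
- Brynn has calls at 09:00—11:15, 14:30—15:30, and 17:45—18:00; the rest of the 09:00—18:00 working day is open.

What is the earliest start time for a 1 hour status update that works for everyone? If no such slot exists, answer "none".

Freya free within 09:00–18:00: 09:00–14:00, 15:00–16:45.
Uma free within 09:00–18:00: 09:30–09:45, 10:15–10:45, 13:15–18:00.
Brynn free within 09:00–18:00: 11:15–14:30, 15:30–17:45.
Freya ∩ Ximena: 09:00–12:45, 15:00–16:30.
Freya ∩ Ximena ∩ Uma: 09:30–09:45, 10:15–10:45, 15:00–16:30.
Freya ∩ Ximena ∩ Uma ∩ Brynn: 15:30–16:30.
Windows ≥ 60 min: 15:30–16:30.
Earliest such window starts at 15:30.

15:30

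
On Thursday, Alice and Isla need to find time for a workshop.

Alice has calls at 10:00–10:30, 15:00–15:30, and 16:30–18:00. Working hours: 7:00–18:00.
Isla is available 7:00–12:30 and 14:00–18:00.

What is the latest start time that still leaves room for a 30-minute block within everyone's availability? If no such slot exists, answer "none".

16:00

Alice free within 07:00–18:00: 07:00–10:00, 10:30–15:00, 15:30–16:30.
Alice ∩ Isla: 07:00–10:00, 10:30–12:30, 14:00–15:00, 15:30–16:30.
Windows ≥ 30 min: 07:00–10:00, 10:30–12:30, 14:00–15:00, 15:30–16:30.
Latest start in the last window 15:30–16:30 is 16:30 − 30 min = 16:00.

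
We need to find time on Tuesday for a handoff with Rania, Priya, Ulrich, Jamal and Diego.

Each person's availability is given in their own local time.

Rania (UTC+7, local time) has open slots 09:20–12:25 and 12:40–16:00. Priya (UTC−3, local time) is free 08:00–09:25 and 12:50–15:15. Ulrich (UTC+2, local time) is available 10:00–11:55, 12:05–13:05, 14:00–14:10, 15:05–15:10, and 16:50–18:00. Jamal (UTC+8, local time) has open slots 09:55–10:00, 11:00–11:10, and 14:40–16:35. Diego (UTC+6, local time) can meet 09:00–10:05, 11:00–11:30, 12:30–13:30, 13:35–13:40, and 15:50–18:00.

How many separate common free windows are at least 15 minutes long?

Rania → UTC: 02:20–05:25, 05:40–09:00.
Priya → UTC: 11:00–12:25, 15:50–18:15.
Ulrich → UTC: 08:00–09:55, 10:05–11:05, 12:00–12:10, 13:05–13:10, 14:50–16:00.
Jamal → UTC: 01:55–02:00, 03:00–03:10, 06:40–08:35.
Diego → UTC: 03:00–04:05, 05:00–05:30, 06:30–07:30, 07:35–07:40, 09:50–12:00.
Rania ∩ Priya: (none).
Rania ∩ Priya ∩ Ulrich: (none).
Rania ∩ Priya ∩ Ulrich ∩ Jamal: (none).
Rania ∩ Priya ∩ Ulrich ∩ Jamal ∩ Diego: (none).
Windows ≥ 15 min: (none).
That's 0 windows.

0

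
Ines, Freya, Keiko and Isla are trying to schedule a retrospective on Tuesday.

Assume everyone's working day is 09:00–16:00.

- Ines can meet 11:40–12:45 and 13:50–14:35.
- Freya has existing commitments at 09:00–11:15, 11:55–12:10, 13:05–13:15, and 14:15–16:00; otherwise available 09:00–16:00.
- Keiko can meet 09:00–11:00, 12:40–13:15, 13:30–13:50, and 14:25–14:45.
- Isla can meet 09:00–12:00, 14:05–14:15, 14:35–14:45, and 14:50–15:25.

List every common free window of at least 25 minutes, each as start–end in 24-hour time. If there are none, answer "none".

none

Freya free within 09:00–16:00: 11:15–11:55, 12:10–13:05, 13:15–14:15.
Ines ∩ Freya: 11:40–11:55, 12:10–12:45, 13:50–14:15.
Ines ∩ Freya ∩ Keiko: 12:40–12:45.
Ines ∩ Freya ∩ Keiko ∩ Isla: (none).
Windows ≥ 25 min: (none).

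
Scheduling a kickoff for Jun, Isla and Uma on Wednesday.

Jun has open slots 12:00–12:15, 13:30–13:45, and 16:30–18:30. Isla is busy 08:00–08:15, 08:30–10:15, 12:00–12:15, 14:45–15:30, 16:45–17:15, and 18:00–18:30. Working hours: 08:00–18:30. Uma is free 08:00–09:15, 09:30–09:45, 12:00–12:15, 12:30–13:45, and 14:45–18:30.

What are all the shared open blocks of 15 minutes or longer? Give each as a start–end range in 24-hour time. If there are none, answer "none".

13:30–13:45, 16:30–16:45, 17:15–18:00

Isla free within 08:00–18:30: 08:15–08:30, 10:15–12:00, 12:15–14:45, 15:30–16:45, 17:15–18:00.
Jun ∩ Isla: 13:30–13:45, 16:30–16:45, 17:15–18:00.
Jun ∩ Isla ∩ Uma: 13:30–13:45, 16:30–16:45, 17:15–18:00.
Windows ≥ 15 min: 13:30–13:45, 16:30–16:45, 17:15–18:00.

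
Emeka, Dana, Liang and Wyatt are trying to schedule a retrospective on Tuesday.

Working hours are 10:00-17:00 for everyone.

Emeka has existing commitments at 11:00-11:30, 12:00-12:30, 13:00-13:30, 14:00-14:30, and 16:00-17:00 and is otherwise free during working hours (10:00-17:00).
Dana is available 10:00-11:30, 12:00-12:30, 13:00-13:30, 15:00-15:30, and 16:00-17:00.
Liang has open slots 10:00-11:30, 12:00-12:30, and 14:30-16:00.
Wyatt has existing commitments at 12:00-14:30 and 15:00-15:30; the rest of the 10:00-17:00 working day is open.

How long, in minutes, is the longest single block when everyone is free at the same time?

60 minutes

Emeka free within 10:00–17:00: 10:00–11:00, 11:30–12:00, 12:30–13:00, 13:30–14:00, 14:30–16:00.
Wyatt free within 10:00–17:00: 10:00–12:00, 14:30–15:00, 15:30–17:00.
Emeka ∩ Dana: 10:00–11:00, 15:00–15:30.
Emeka ∩ Dana ∩ Liang: 10:00–11:00, 15:00–15:30.
Emeka ∩ Dana ∩ Liang ∩ Wyatt: 10:00–11:00.
Single common window of 60 minutes.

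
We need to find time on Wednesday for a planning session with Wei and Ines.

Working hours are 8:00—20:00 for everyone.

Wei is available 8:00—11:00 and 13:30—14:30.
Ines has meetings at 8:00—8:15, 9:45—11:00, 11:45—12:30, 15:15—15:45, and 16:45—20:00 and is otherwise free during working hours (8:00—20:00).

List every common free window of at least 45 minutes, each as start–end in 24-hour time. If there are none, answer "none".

Ines free within 08:00–20:00: 08:15–09:45, 11:00–11:45, 12:30–15:15, 15:45–16:45.
Wei ∩ Ines: 08:15–09:45, 13:30–14:30.
Windows ≥ 45 min: 08:15–09:45, 13:30–14:30.

08:15–09:45, 13:30–14:30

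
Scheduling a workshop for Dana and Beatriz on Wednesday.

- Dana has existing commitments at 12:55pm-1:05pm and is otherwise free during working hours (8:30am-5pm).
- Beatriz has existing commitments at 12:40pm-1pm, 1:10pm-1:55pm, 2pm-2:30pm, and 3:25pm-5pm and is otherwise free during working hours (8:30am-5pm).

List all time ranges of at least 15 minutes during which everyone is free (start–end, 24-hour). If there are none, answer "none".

08:30–12:40, 14:30–15:25

Dana free within 08:30–17:00: 08:30–12:55, 13:05–17:00.
Beatriz free within 08:30–17:00: 08:30–12:40, 13:00–13:10, 13:55–14:00, 14:30–15:25.
Dana ∩ Beatriz: 08:30–12:40, 13:05–13:10, 13:55–14:00, 14:30–15:25.
Windows ≥ 15 min: 08:30–12:40, 14:30–15:25.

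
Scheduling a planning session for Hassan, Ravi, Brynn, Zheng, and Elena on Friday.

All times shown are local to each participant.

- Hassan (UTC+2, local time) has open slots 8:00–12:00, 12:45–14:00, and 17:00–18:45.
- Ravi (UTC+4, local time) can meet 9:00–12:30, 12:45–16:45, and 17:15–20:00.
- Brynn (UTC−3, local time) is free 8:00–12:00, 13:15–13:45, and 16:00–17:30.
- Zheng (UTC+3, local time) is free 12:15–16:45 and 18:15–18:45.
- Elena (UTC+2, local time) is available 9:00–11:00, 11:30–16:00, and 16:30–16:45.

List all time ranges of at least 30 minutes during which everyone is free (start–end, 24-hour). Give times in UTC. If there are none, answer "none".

11:00–12:00

Hassan → UTC: 06:00–10:00, 10:45–12:00, 15:00–16:45.
Ravi → UTC: 05:00–08:30, 08:45–12:45, 13:15–16:00.
Brynn → UTC: 11:00–15:00, 16:15–16:45, 19:00–20:30.
Zheng → UTC: 09:15–13:45, 15:15–15:45.
Elena → UTC: 07:00–09:00, 09:30–14:00, 14:30–14:45.
Hassan ∩ Ravi: 06:00–08:30, 08:45–10:00, 10:45–12:00, 15:00–16:00.
Hassan ∩ Ravi ∩ Brynn: 11:00–12:00.
Hassan ∩ Ravi ∩ Brynn ∩ Zheng: 11:00–12:00.
Hassan ∩ Ravi ∩ Brynn ∩ Zheng ∩ Elena: 11:00–12:00.
Windows ≥ 30 min: 11:00–12:00.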